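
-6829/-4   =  1707 + 1/4 = 1707.25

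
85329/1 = 85329 = 85329.00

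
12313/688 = 17 + 617/688 = 17.90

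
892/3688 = 223/922 = 0.24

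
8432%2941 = 2550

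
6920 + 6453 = 13373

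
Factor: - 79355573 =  - 11^1*7214143^1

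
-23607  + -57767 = -81374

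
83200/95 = 16640/19 = 875.79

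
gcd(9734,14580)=2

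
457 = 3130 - 2673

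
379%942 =379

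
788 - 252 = 536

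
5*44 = 220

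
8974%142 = 28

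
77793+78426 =156219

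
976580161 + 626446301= 1603026462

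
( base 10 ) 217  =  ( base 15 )e7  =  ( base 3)22001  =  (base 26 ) 89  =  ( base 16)d9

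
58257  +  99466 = 157723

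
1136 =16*71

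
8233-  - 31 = 8264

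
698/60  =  11 + 19/30= 11.63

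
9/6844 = 9/6844 = 0.00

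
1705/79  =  1705/79 = 21.58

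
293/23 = 293/23 =12.74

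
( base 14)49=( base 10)65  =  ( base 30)25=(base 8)101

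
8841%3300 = 2241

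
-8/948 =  - 1  +  235/237= - 0.01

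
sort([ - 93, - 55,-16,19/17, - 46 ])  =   [ - 93, - 55,- 46 , - 16, 19/17]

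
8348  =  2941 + 5407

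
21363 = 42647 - 21284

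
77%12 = 5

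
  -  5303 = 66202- 71505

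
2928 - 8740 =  - 5812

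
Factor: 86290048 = 2^7*13^2*3989^1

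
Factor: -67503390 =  - 2^1*3^1*5^1*19^2*23^1*271^1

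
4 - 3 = 1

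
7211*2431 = 17529941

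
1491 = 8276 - 6785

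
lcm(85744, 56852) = 5230384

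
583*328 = 191224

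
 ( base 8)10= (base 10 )8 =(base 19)8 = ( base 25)8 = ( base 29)8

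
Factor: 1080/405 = 8/3 =2^3*3^( - 1)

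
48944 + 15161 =64105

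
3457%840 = 97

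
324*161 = 52164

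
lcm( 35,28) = 140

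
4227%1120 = 867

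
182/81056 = 91/40528 = 0.00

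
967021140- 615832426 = 351188714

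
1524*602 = 917448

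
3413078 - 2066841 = 1346237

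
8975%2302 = 2069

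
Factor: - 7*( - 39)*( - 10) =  - 2730  =  - 2^1*3^1*5^1*7^1 * 13^1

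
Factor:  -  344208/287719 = - 2^4 * 3^1*71^1*101^1*149^(-1 )*1931^(- 1) 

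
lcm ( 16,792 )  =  1584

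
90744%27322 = 8778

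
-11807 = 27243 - 39050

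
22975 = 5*4595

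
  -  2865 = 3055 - 5920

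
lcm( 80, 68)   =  1360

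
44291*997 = 44158127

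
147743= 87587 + 60156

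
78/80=39/40 = 0.97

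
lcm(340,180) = 3060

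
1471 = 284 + 1187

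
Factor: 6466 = 2^1*53^1*61^1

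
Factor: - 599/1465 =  - 5^ ( - 1)  *293^( - 1 )*599^1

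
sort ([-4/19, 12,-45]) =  [ - 45,-4/19, 12 ] 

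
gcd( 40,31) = 1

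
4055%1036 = 947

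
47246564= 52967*892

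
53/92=53/92 = 0.58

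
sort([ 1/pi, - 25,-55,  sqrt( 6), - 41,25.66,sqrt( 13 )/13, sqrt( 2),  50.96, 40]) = [ - 55, - 41 , - 25,  sqrt(13 ) /13, 1/pi, sqrt( 2),sqrt( 6),25.66 , 40,  50.96]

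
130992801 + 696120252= 827113053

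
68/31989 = 68/31989 = 0.00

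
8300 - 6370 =1930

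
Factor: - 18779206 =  - 2^1*9389603^1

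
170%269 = 170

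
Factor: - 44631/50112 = -57/64 = -2^( - 6)*3^1*19^1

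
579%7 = 5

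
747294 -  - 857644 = 1604938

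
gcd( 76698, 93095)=1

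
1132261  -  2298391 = -1166130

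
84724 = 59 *1436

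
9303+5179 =14482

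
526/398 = 263/199 = 1.32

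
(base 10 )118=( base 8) 166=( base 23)53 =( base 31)3P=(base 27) 4a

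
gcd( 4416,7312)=16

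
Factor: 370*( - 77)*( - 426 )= 12136740 = 2^2*3^1*5^1 * 7^1*11^1 * 37^1*71^1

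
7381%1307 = 846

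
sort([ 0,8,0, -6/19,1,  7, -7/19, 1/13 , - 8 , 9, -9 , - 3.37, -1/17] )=[ - 9,- 8,  -  3.37, - 7/19,-6/19, - 1/17,0, 0,1/13,1 , 7, 8,9]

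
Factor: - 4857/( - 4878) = 1619/1626  =  2^( - 1)*3^( - 1 )*  271^ ( - 1) * 1619^1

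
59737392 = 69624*858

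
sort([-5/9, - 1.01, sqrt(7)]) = [-1.01, - 5/9, sqrt( 7) ]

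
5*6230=31150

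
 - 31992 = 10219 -42211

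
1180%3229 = 1180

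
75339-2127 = 73212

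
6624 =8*828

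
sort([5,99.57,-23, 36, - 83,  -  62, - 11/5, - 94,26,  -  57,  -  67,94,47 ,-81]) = [ - 94, - 83, - 81, -67, - 62, - 57, - 23,-11/5,5, 26,36,47,94,99.57 ] 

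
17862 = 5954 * 3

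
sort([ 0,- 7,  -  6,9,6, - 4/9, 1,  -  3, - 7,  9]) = [  -  7,  -  7, - 6, - 3, - 4/9,0, 1,6, 9, 9]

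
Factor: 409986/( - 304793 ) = - 2^1*3^2*17^( - 1)*17929^(- 1) * 22777^1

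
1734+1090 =2824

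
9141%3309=2523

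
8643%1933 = 911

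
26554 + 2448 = 29002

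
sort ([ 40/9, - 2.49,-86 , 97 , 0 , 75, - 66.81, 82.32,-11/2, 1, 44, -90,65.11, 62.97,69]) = [ - 90,  -  86, -66.81, - 11/2 , - 2.49 , 0,1,40/9,44,62.97,  65.11, 69,75,82.32, 97 ]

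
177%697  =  177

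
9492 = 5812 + 3680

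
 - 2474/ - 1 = 2474/1 = 2474.00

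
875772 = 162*5406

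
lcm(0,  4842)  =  0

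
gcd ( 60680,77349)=1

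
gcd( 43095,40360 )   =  5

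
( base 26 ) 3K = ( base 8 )142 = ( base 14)70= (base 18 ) 58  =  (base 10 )98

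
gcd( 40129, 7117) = 1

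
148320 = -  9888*(-15)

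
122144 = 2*61072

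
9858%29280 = 9858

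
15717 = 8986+6731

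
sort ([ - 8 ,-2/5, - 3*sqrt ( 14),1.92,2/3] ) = [ - 3*sqrt(14 ), - 8, - 2/5, 2/3 , 1.92]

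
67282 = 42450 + 24832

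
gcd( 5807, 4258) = 1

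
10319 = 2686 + 7633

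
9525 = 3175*3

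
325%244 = 81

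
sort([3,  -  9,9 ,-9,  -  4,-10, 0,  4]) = [ - 10,-9,  -  9,-4, 0,3,4, 9 ] 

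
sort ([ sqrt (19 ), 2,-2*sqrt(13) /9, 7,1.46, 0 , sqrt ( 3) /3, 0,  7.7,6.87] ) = [ - 2*sqrt(13 )/9, 0,0,sqrt(3) /3, 1.46,2,sqrt ( 19), 6.87, 7,7.7] 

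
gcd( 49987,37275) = 7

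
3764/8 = 470 + 1/2=470.50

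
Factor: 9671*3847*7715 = 287031459955 = 5^1*19^1 * 509^1 * 1543^1*3847^1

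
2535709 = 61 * 41569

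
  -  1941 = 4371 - 6312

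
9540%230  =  110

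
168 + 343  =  511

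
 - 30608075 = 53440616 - 84048691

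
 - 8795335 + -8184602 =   -  16979937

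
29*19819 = 574751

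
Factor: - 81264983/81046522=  - 2^( - 1 )*40523261^(- 1 )*81264983^1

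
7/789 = 7/789 =0.01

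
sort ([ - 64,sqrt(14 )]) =[ - 64, sqrt(14)]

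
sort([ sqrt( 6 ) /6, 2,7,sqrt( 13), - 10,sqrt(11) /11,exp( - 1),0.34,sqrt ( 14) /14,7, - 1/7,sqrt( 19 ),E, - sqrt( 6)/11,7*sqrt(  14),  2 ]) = [-10, - sqrt(6) /11,- 1/7, sqrt( 14 )/14 , sqrt( 11 ) /11,0.34, exp(-1),sqrt(6)/6,2, 2,E,sqrt(13),sqrt(19 ), 7,7, 7 * sqrt(14 )]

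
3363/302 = 11 + 41/302= 11.14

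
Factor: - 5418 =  - 2^1*3^2*7^1*43^1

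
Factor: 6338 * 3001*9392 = 178639014496 = 2^5*587^1*3001^1 * 3169^1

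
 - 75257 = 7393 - 82650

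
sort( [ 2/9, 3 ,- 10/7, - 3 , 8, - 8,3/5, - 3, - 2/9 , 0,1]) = [ -8, - 3, - 3 , - 10/7, - 2/9, 0, 2/9 , 3/5,1,3,8]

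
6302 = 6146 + 156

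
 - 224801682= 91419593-316221275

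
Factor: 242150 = 2^1 * 5^2*29^1 * 167^1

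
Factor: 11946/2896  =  33/8 =2^( - 3 )*3^1*11^1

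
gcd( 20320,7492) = 4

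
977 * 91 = 88907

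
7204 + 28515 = 35719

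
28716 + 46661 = 75377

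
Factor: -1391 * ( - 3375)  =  3^3*5^3*13^1*107^1= 4694625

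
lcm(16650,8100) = 299700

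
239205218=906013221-666808003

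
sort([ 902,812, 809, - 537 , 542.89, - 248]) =[ - 537,  -  248,542.89,809,  812,  902 ]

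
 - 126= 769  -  895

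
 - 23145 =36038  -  59183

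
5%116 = 5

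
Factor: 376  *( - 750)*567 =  -159894000 =-2^4*3^5*5^3*7^1*  47^1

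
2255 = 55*41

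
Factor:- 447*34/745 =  - 102/5=- 2^1*  3^1*5^(-1 )*17^1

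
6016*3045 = 18318720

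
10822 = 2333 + 8489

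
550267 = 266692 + 283575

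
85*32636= 2774060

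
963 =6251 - 5288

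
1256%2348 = 1256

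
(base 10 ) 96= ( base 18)56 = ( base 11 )88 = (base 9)116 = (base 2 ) 1100000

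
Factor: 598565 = 5^1*11^1*10883^1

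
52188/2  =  26094 =26094.00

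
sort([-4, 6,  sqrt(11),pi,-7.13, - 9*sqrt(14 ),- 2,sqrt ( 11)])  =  [-9*sqrt( 14), - 7.13,  -  4, - 2, pi,  sqrt( 11 ) , sqrt(11),6 ]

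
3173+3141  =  6314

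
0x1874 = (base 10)6260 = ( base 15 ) 1CC5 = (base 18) 115e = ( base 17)14B4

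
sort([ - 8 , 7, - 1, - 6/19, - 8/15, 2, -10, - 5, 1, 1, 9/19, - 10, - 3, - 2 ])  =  [ - 10,-10, - 8,-5, - 3, -2, - 1,-8/15,-6/19,9/19, 1 , 1, 2,7 ]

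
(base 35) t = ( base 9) 32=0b11101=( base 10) 29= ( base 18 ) 1B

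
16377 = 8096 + 8281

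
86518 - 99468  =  -12950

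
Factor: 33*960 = 31680 =2^6*3^2*5^1*11^1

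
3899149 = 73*53413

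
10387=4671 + 5716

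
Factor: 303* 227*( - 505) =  - 34734405 = - 3^1*5^1*101^2*227^1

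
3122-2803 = 319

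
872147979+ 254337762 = 1126485741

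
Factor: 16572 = 2^2*3^1*1381^1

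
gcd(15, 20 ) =5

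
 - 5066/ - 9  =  5066/9 = 562.89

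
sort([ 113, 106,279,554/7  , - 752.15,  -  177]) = [ - 752.15, - 177,  554/7,106,113,279]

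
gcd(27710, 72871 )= 1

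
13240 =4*3310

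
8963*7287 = 65313381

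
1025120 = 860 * 1192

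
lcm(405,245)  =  19845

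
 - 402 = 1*( - 402)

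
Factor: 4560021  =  3^2 * 43^1 * 11783^1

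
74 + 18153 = 18227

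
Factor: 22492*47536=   2^6*2971^1*5623^1 = 1069179712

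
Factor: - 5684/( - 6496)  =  7/8 = 2^( - 3) * 7^1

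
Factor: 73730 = 2^1*5^1*73^1  *  101^1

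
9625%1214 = 1127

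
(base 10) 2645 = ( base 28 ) 3AD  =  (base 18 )82H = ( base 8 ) 5125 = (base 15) BB5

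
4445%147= 35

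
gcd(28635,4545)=15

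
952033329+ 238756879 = 1190790208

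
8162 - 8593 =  - 431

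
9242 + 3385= 12627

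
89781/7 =89781/7 = 12825.86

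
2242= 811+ 1431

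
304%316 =304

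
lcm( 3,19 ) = 57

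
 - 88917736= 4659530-93577266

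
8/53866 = 4/26933 = 0.00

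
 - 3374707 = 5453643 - 8828350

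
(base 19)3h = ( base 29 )2g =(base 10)74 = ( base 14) 54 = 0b1001010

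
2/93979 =2/93979 = 0.00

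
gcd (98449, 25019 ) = 1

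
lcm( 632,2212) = 4424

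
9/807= 3/269 = 0.01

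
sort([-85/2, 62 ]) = [-85/2,62]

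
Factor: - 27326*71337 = - 2^1*3^1*7^1*13^1*43^1*79^1* 1051^1=- 1949354862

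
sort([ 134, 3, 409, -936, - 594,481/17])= [- 936, - 594, 3, 481/17, 134,  409 ] 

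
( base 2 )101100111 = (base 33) at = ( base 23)FE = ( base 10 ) 359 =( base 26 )DL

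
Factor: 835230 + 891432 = 1726662 = 2^1*3^1*7^3*839^1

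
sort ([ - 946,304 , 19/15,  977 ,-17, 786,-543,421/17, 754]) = [ - 946,-543, - 17 , 19/15,421/17,304,754,  786,977 ]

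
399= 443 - 44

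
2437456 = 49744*49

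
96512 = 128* 754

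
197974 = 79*2506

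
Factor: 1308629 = 7^1 * 186947^1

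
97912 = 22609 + 75303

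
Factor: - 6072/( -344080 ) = 2^( - 1 )*3^1*5^( - 1 ) * 17^(  -  1)=3/170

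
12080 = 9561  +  2519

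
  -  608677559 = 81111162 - 689788721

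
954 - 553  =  401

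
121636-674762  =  -553126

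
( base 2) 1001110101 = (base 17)230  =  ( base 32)jl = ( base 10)629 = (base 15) 2BE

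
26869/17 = 1580 + 9/17 = 1580.53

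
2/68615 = 2/68615 = 0.00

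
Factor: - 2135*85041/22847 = - 16505685/2077 = - 3^2*5^1*7^1*31^( - 1)*61^1*67^ ( - 1)*859^1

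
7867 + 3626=11493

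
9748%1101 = 940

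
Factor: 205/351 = 3^( - 3)*5^1*13^( - 1)*41^1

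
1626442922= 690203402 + 936239520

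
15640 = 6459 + 9181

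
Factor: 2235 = 3^1 *5^1 * 149^1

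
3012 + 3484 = 6496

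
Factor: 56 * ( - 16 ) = -2^7*7^1  =  -896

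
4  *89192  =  356768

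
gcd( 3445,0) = 3445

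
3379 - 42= 3337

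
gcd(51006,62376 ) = 6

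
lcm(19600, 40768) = 1019200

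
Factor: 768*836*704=452001792=2^16* 3^1*11^2*19^1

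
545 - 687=- 142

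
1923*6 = 11538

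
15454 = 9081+6373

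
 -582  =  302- 884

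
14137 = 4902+9235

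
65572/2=32786 =32786.00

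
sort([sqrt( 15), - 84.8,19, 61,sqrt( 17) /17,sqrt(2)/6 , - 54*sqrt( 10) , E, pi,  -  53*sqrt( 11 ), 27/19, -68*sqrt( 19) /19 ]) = [ - 53*sqrt ( 11 ), - 54*sqrt( 10 ),  -  84.8,  -  68*sqrt(19)/19,sqrt( 2 ) /6,sqrt( 17 )/17,27/19,E,pi,sqrt( 15),19,61 ] 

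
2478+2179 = 4657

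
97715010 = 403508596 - 305793586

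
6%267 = 6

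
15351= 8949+6402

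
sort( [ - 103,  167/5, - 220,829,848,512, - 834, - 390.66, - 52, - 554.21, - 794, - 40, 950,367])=[-834, - 794,  -  554.21,  -  390.66, - 220, - 103, -52,  -  40, 167/5,367, 512, 829,848,  950 ]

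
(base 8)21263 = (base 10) 8883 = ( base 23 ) GI5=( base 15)2973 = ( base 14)3347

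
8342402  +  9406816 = 17749218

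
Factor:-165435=  -  3^1*5^1*41^1*269^1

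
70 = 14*5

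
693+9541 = 10234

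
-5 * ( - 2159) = 10795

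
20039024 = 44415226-24376202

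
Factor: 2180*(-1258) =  - 2742440 = - 2^3*5^1*17^1 * 37^1*109^1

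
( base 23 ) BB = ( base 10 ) 264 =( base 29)93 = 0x108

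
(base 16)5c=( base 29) 35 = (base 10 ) 92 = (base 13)71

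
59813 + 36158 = 95971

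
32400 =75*432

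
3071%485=161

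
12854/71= 181  +  3/71= 181.04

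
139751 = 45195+94556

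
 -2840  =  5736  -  8576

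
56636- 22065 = 34571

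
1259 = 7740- 6481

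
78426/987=26142/329 = 79.46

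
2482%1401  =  1081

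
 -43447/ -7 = 43447/7 = 6206.71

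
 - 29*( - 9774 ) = 283446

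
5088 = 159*32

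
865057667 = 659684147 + 205373520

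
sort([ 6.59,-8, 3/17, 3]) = [ - 8,3/17,3,6.59]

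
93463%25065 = 18268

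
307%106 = 95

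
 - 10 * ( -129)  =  1290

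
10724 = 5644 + 5080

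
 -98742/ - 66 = 16457/11  =  1496.09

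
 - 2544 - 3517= -6061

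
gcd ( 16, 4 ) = 4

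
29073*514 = 14943522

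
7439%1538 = 1287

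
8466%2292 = 1590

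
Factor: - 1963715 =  - 5^1*13^1*30211^1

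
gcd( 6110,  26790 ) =470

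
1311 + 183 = 1494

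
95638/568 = 47819/284 = 168.38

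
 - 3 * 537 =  - 1611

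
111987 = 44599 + 67388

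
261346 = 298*877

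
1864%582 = 118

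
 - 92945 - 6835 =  - 99780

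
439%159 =121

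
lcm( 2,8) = 8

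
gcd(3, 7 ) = 1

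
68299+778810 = 847109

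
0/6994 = 0 = 0.00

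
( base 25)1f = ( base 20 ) 20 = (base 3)1111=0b101000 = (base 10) 40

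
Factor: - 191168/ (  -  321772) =464/781 = 2^4*11^( - 1)*29^1* 71^ (-1)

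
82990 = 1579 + 81411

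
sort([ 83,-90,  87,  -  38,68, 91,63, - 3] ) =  [  -  90,  -  38,-3, 63,68,83, 87,  91 ]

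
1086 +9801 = 10887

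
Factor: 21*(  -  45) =-945 = - 3^3*5^1 * 7^1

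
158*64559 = 10200322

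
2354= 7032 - 4678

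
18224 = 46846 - 28622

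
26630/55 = 5326/11 = 484.18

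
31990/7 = 4570 = 4570.00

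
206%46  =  22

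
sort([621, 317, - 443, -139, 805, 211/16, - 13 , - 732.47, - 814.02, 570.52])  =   [ -814.02, - 732.47, - 443, - 139, - 13, 211/16 , 317, 570.52,621,805]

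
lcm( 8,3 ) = 24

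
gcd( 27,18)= 9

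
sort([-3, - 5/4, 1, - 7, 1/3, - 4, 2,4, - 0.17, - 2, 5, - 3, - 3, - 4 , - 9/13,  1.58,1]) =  [ - 7 , - 4, - 4,- 3, - 3 ,-3, - 2, - 5/4, - 9/13, - 0.17,1/3, 1, 1, 1.58,2,4, 5 ]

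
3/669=1/223 = 0.00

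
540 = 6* 90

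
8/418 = 4/209 = 0.02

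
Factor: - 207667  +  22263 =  - 2^2*46351^1  =  -  185404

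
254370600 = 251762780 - -2607820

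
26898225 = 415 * 64815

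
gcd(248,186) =62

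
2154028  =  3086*698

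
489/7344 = 163/2448 =0.07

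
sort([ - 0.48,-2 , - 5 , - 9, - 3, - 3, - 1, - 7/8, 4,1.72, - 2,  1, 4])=[ - 9, - 5,-3, -3, - 2 ,  -  2, - 1,- 7/8, - 0.48, 1, 1.72,4,4] 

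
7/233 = 7/233 = 0.03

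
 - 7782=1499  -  9281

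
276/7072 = 69/1768=0.04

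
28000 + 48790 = 76790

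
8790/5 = 1758 = 1758.00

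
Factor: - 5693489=  -  23^1*73^1* 3391^1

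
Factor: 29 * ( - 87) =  - 3^1*29^2 = -2523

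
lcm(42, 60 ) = 420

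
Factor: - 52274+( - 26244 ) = -2^1*11^1*43^1*83^1=-78518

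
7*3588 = 25116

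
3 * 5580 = 16740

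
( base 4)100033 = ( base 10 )1039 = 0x40F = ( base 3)1102111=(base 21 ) 27A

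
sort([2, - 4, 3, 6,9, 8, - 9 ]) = [ - 9, - 4,2,3,6,8, 9]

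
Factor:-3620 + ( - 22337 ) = -101^1*257^1=- 25957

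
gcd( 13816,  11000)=88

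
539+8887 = 9426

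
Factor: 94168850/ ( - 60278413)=  -  2^1*5^2*13^(- 2)*17^ (-1 )*20981^( - 1 )*1883377^1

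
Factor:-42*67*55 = - 154770 = -2^1*3^1*5^1*7^1*11^1*67^1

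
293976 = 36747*8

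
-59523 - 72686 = - 132209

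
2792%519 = 197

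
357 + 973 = 1330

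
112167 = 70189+41978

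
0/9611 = 0= 0.00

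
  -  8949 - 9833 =  -  18782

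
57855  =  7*8265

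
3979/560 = 7 + 59/560 = 7.11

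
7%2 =1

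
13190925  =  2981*4425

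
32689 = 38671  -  5982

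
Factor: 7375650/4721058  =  1229275/786843  =  3^(-2)*5^2 * 49171^1*87427^ ( -1 ) 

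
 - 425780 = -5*85156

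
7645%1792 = 477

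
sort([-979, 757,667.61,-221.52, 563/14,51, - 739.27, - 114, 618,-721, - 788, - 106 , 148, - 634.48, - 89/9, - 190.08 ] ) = [ - 979, - 788,-739.27, - 721, - 634.48,-221.52, - 190.08,  -  114,- 106, - 89/9, 563/14,  51,148 , 618,667.61, 757]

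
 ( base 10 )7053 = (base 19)10a4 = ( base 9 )10606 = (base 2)1101110001101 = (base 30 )7P3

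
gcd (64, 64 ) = 64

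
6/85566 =1/14261 = 0.00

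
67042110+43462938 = 110505048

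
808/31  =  808/31 = 26.06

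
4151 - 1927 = 2224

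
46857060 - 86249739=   -  39392679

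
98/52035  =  98/52035 = 0.00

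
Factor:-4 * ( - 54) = 2^3 * 3^3= 216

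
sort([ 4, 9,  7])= [ 4, 7,9 ] 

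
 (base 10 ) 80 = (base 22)3e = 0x50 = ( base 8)120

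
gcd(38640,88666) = 2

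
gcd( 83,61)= 1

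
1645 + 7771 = 9416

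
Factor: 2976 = 2^5*3^1*31^1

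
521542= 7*74506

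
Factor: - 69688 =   -  2^3*31^1*281^1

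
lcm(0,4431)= 0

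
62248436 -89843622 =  - 27595186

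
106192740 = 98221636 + 7971104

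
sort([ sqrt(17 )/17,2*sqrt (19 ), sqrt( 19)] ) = [ sqrt(17) /17, sqrt(19 )  ,  2*sqrt( 19 )] 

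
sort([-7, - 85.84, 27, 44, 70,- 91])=[ - 91, - 85.84,- 7, 27, 44, 70] 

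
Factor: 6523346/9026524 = 3261673/4513262 = 2^( - 1 )*13^( - 1)*17^( - 1)*19^1*41^1*53^1 * 79^1*10211^( - 1 ) 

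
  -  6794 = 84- 6878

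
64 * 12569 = 804416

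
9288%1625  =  1163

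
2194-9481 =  - 7287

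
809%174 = 113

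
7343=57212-49869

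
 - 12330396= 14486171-26816567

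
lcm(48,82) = 1968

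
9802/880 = 11 + 61/440 = 11.14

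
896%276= 68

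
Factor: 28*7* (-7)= - 2^2*7^3 = -1372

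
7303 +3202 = 10505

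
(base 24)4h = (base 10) 113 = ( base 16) 71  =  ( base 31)3K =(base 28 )41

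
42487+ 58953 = 101440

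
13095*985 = 12898575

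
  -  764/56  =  - 14+5/14= -  13.64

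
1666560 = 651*2560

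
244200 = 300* 814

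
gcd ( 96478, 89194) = 2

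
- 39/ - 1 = 39/1 = 39.00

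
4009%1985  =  39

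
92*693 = 63756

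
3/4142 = 3/4142 = 0.00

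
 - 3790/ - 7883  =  3790/7883 = 0.48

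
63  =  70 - 7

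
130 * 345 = 44850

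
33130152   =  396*83662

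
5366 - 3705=1661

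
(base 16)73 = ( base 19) 61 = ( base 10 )115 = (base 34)3d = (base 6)311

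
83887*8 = 671096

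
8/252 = 2/63 = 0.03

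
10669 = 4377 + 6292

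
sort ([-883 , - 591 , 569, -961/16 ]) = [ - 883, - 591 , - 961/16,569]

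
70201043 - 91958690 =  -21757647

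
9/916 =9/916 = 0.01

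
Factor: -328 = - 2^3*41^1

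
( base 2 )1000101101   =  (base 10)557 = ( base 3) 202122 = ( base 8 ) 1055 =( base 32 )hd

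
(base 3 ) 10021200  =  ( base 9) 3250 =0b100101011010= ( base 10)2394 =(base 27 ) 37i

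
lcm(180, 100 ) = 900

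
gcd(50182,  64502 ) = 2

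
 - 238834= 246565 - 485399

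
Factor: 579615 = 3^1 *5^1*17^1*2273^1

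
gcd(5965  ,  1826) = 1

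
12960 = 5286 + 7674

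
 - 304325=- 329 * 925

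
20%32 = 20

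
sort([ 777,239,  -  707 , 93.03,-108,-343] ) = [-707,  -  343, - 108, 93.03, 239,777] 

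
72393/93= 778+13/31  =  778.42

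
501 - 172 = 329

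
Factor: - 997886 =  - 2^1*163^1 * 3061^1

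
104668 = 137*764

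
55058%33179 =21879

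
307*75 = 23025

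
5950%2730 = 490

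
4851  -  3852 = 999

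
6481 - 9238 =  - 2757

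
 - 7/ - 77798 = 1/11114 = 0.00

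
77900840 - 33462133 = 44438707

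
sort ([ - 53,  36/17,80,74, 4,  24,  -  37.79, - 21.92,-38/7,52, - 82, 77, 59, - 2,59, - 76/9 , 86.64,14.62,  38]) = [  -  82, - 53,  -  37.79, - 21.92, - 76/9, - 38/7,- 2,36/17, 4,  14.62,24, 38, 52, 59 , 59, 74,  77, 80, 86.64 ] 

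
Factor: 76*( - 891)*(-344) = 23294304 = 2^5* 3^4 * 11^1 * 19^1*43^1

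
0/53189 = 0 = 0.00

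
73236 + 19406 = 92642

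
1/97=1/97 = 0.01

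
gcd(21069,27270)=9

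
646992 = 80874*8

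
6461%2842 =777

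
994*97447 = 96862318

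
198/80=99/40 = 2.48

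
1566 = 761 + 805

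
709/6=709/6 = 118.17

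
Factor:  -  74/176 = - 2^( - 3)*11^( -1 )*37^1 = - 37/88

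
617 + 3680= 4297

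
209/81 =209/81 = 2.58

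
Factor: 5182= 2^1*2591^1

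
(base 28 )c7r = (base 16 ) 259F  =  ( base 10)9631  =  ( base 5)302011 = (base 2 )10010110011111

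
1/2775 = 1/2775 = 0.00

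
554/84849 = 554/84849 = 0.01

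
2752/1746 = 1  +  503/873= 1.58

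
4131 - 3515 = 616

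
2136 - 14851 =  - 12715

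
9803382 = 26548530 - 16745148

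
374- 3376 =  - 3002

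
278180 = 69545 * 4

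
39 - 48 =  - 9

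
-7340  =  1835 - 9175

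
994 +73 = 1067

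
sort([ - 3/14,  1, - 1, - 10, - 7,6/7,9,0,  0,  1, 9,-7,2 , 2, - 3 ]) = [ - 10,  -  7,  -  7, - 3, - 1 , - 3/14,0,  0, 6/7,1,1,2,2,9,9 ] 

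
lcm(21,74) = 1554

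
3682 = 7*526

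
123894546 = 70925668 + 52968878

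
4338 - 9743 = -5405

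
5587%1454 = 1225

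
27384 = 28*978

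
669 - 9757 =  - 9088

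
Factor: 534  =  2^1*3^1*89^1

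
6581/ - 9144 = - 1 + 2563/9144 = - 0.72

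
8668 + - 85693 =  - 77025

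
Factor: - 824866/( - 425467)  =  886/457 = 2^1*443^1*457^( - 1)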